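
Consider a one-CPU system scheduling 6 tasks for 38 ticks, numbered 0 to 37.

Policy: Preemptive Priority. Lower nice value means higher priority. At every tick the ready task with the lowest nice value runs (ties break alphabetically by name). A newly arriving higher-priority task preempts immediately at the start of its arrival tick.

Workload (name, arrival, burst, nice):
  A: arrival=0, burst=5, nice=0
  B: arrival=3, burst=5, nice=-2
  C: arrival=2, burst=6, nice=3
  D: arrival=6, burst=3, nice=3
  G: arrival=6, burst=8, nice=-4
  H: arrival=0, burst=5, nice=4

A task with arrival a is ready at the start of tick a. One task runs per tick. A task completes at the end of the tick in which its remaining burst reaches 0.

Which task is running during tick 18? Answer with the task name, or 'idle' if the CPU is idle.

running at tick 18 = C

t=0: ready={A,H} → run A
t=1: ready={A,H} → run A
t=2: ready={A,C,H} → run A
t=3: ready={A,B,C,H} → run B
t=4: ready={A,B,C,H} → run B
t=5: ready={A,B,C,H} → run B
t=6: ready={A,B,C,D,G,H} → run G
t=7: ready={A,B,C,D,G,H} → run G
t=8: ready={A,B,C,D,G,H} → run G
t=9: ready={A,B,C,D,G,H} → run G
t=10: ready={A,B,C,D,G,H} → run G
t=11: ready={A,B,C,D,G,H} → run G
t=12: ready={A,B,C,D,G,H} → run G
t=13: ready={A,B,C,D,G,H} → run G
t=14: ready={A,B,C,D,H} → run B
t=15: ready={A,B,C,D,H} → run B
t=16: ready={A,C,D,H} → run A
t=17: ready={A,C,D,H} → run A
t=18: ready={C,D,H} → run C
t=19: ready={C,D,H} → run C
t=20: ready={C,D,H} → run C
t=21: ready={C,D,H} → run C
t=22: ready={C,D,H} → run C
t=23: ready={C,D,H} → run C
t=24: ready={D,H} → run D
t=25: ready={D,H} → run D
t=26: ready={D,H} → run D
t=27: ready={H} → run H
t=28: ready={H} → run H
t=29: ready={H} → run H
t=30: ready={H} → run H
t=31: ready={H} → run H
t=32: (idle)
t=33: (idle)
t=34: (idle)
t=35: (idle)
t=36: (idle)
t=37: (idle)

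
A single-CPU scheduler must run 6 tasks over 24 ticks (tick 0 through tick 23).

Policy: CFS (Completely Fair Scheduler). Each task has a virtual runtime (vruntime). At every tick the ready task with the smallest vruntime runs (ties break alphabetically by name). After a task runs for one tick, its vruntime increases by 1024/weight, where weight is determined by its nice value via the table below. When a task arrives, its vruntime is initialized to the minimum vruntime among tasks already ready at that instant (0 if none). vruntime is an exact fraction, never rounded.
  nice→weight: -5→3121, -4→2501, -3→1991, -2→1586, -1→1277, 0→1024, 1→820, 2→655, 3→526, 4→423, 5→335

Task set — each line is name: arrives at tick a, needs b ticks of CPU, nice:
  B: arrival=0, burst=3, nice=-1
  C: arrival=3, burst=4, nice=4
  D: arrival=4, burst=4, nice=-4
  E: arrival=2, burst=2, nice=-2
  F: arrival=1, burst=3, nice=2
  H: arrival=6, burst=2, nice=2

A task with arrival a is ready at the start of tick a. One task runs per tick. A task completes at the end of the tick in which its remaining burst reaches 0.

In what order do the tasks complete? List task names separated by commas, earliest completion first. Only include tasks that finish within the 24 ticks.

completion order = E, B, D, H, F, C

t=0: vr[B=0] → run B
t=1: vr[B=1024/1277 F=1024/1277] → run B
t=2: vr[B=2048/1277 E=1024/1277 F=1024/1277] → run E
t=3: vr[B=2048/1277 C=1024/1277 E=1465856/1012661 F=1024/1277] → run C
t=4: vr[B=2048/1277 C=1740800/540171 D=1024/1277 E=1465856/1012661 F=1024/1277] → run D
t=5: vr[B=2048/1277 C=1740800/540171 D=3868672/3193777 E=1465856/1012661 F=1024/1277] → run F
t=6: vr[B=2048/1277 C=1740800/540171 D=3868672/3193777 E=1465856/1012661 F=1978368/836435 H=3868672/3193777] → run D
t=7: vr[B=2048/1277 C=1740800/540171 D=5176320/3193777 E=1465856/1012661 F=1978368/836435 H=3868672/3193777] → run H
t=8: vr[B=2048/1277 C=1740800/540171 D=5176320/3193777 E=1465856/1012661 F=1978368/836435 H=5804407808/2091923935] → run E
t=9: vr[B=2048/1277 C=1740800/540171 D=5176320/3193777 F=1978368/836435 H=5804407808/2091923935] → run B
t=10: vr[C=1740800/540171 D=5176320/3193777 F=1978368/836435 H=5804407808/2091923935] → run D
t=11: vr[C=1740800/540171 D=6483968/3193777 F=1978368/836435 H=5804407808/2091923935] → run D
t=12: vr[C=1740800/540171 F=1978368/836435 H=5804407808/2091923935] → run F
t=13: vr[C=1740800/540171 F=3286016/836435 H=5804407808/2091923935] → run H
t=14: vr[C=1740800/540171 F=3286016/836435] → run C
t=15: vr[C=3048448/540171 F=3286016/836435] → run F
t=16: vr[C=3048448/540171] → run C
t=17: vr[C=1452032/180057] → run C
t=18: (idle)
t=19: (idle)
t=20: (idle)
t=21: (idle)
t=22: (idle)
t=23: (idle)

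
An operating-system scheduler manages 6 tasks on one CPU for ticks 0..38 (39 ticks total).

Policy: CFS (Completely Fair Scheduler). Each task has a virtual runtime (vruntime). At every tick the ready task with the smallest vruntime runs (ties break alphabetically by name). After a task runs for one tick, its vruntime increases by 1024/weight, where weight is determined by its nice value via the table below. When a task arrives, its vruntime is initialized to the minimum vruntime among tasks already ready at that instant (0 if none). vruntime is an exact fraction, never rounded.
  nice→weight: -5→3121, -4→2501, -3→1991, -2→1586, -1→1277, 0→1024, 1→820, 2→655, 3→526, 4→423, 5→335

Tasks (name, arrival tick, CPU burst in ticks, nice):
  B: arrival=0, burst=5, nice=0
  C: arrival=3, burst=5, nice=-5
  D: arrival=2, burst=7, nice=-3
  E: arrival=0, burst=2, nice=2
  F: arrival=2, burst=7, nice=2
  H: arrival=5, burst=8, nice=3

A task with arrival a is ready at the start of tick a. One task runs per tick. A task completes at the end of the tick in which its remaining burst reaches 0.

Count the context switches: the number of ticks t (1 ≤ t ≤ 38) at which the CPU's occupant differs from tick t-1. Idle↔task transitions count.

t=0: vr[B=0 E=0] → run B
t=1: vr[B=1 E=0] → run E
t=2: vr[B=1 D=1 E=1024/655 F=1] → run B
t=3: vr[B=2 C=1 D=1 E=1024/655 F=1] → run C
t=4: vr[B=2 C=4145/3121 D=1 E=1024/655 F=1] → run D
t=5: vr[B=2 C=4145/3121 D=3015/1991 E=1024/655 F=1 H=1] → run F
t=6: vr[B=2 C=4145/3121 D=3015/1991 E=1024/655 F=1679/655 H=1] → run H
t=7: vr[B=2 C=4145/3121 D=3015/1991 E=1024/655 F=1679/655 H=775/263] → run C
t=8: vr[B=2 C=5169/3121 D=3015/1991 E=1024/655 F=1679/655 H=775/263] → run D
t=9: vr[B=2 C=5169/3121 D=4039/1991 E=1024/655 F=1679/655 H=775/263] → run E
t=10: vr[B=2 C=5169/3121 D=4039/1991 F=1679/655 H=775/263] → run C
t=11: vr[B=2 C=6193/3121 D=4039/1991 F=1679/655 H=775/263] → run C
t=12: vr[B=2 C=7217/3121 D=4039/1991 F=1679/655 H=775/263] → run B
t=13: vr[B=3 C=7217/3121 D=4039/1991 F=1679/655 H=775/263] → run D
t=14: vr[B=3 C=7217/3121 D=5063/1991 F=1679/655 H=775/263] → run C
t=15: vr[B=3 D=5063/1991 F=1679/655 H=775/263] → run D
t=16: vr[B=3 D=6087/1991 F=1679/655 H=775/263] → run F
t=17: vr[B=3 D=6087/1991 F=2703/655 H=775/263] → run H
t=18: vr[B=3 D=6087/1991 F=2703/655 H=1287/263] → run B
t=19: vr[B=4 D=6087/1991 F=2703/655 H=1287/263] → run D
t=20: vr[B=4 D=7111/1991 F=2703/655 H=1287/263] → run D
t=21: vr[B=4 D=8135/1991 F=2703/655 H=1287/263] → run B
t=22: vr[D=8135/1991 F=2703/655 H=1287/263] → run D
t=23: vr[F=2703/655 H=1287/263] → run F
t=24: vr[F=3727/655 H=1287/263] → run H
t=25: vr[F=3727/655 H=1799/263] → run F
t=26: vr[F=4751/655 H=1799/263] → run H
t=27: vr[F=4751/655 H=2311/263] → run F
t=28: vr[F=1155/131 H=2311/263] → run H
t=29: vr[F=1155/131 H=2823/263] → run F
t=30: vr[F=6799/655 H=2823/263] → run F
t=31: vr[H=2823/263] → run H
t=32: vr[H=3335/263] → run H
t=33: vr[H=3847/263] → run H
t=34: (idle)
t=35: (idle)
t=36: (idle)
t=37: (idle)
t=38: (idle)

context switches = 29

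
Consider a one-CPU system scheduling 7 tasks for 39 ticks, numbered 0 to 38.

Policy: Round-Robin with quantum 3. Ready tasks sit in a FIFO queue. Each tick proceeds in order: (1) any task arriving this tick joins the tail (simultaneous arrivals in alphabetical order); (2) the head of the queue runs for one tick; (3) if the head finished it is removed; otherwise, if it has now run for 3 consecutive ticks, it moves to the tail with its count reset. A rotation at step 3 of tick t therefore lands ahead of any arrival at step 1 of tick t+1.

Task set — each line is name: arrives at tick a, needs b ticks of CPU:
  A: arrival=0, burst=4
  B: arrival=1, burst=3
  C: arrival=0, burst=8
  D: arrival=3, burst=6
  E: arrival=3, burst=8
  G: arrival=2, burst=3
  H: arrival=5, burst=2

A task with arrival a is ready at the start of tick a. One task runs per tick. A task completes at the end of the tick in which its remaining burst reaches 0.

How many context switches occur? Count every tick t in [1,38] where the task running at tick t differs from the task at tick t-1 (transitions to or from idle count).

context switches = 13

t=0: queue=[A,C] q_used=0 → run A
t=1: queue=[A,C,B] q_used=1 → run A
t=2: queue=[A,C,B,G] q_used=2 → run A
t=3: queue=[C,B,G,A,D,E] q_used=0 → run C
t=4: queue=[C,B,G,A,D,E] q_used=1 → run C
t=5: queue=[C,B,G,A,D,E,H] q_used=2 → run C
t=6: queue=[B,G,A,D,E,H,C] q_used=0 → run B
t=7: queue=[B,G,A,D,E,H,C] q_used=1 → run B
t=8: queue=[B,G,A,D,E,H,C] q_used=2 → run B
t=9: queue=[G,A,D,E,H,C] q_used=0 → run G
t=10: queue=[G,A,D,E,H,C] q_used=1 → run G
t=11: queue=[G,A,D,E,H,C] q_used=2 → run G
t=12: queue=[A,D,E,H,C] q_used=0 → run A
t=13: queue=[D,E,H,C] q_used=0 → run D
t=14: queue=[D,E,H,C] q_used=1 → run D
t=15: queue=[D,E,H,C] q_used=2 → run D
t=16: queue=[E,H,C,D] q_used=0 → run E
t=17: queue=[E,H,C,D] q_used=1 → run E
t=18: queue=[E,H,C,D] q_used=2 → run E
t=19: queue=[H,C,D,E] q_used=0 → run H
t=20: queue=[H,C,D,E] q_used=1 → run H
t=21: queue=[C,D,E] q_used=0 → run C
t=22: queue=[C,D,E] q_used=1 → run C
t=23: queue=[C,D,E] q_used=2 → run C
t=24: queue=[D,E,C] q_used=0 → run D
t=25: queue=[D,E,C] q_used=1 → run D
t=26: queue=[D,E,C] q_used=2 → run D
t=27: queue=[E,C] q_used=0 → run E
t=28: queue=[E,C] q_used=1 → run E
t=29: queue=[E,C] q_used=2 → run E
t=30: queue=[C,E] q_used=0 → run C
t=31: queue=[C,E] q_used=1 → run C
t=32: queue=[E] q_used=0 → run E
t=33: queue=[E] q_used=1 → run E
t=34: (idle)
t=35: (idle)
t=36: (idle)
t=37: (idle)
t=38: (idle)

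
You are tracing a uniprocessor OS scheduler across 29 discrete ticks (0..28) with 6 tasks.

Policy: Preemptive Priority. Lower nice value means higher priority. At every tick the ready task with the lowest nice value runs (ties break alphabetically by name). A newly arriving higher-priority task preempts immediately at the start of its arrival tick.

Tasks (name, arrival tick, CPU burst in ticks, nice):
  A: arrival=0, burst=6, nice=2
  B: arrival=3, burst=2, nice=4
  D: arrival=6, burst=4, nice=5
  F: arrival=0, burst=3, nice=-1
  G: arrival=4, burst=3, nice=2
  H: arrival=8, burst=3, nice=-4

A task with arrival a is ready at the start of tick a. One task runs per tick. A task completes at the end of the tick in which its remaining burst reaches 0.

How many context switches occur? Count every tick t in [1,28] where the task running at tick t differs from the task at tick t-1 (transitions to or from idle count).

context switches = 7

t=0: ready={A,F} → run F
t=1: ready={A,F} → run F
t=2: ready={A,F} → run F
t=3: ready={A,B} → run A
t=4: ready={A,B,G} → run A
t=5: ready={A,B,G} → run A
t=6: ready={A,B,D,G} → run A
t=7: ready={A,B,D,G} → run A
t=8: ready={A,B,D,G,H} → run H
t=9: ready={A,B,D,G,H} → run H
t=10: ready={A,B,D,G,H} → run H
t=11: ready={A,B,D,G} → run A
t=12: ready={B,D,G} → run G
t=13: ready={B,D,G} → run G
t=14: ready={B,D,G} → run G
t=15: ready={B,D} → run B
t=16: ready={B,D} → run B
t=17: ready={D} → run D
t=18: ready={D} → run D
t=19: ready={D} → run D
t=20: ready={D} → run D
t=21: (idle)
t=22: (idle)
t=23: (idle)
t=24: (idle)
t=25: (idle)
t=26: (idle)
t=27: (idle)
t=28: (idle)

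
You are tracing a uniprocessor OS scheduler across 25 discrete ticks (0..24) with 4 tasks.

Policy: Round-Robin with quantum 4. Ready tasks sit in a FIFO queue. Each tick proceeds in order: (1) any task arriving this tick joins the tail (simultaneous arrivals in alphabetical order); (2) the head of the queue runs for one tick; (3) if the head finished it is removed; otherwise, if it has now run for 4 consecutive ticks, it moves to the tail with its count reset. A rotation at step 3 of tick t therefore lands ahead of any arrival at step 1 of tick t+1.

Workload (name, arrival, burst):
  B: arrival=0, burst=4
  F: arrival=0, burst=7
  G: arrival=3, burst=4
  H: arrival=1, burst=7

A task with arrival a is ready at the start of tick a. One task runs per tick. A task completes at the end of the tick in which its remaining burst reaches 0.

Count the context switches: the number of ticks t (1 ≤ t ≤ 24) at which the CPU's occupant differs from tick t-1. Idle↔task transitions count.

t=0: queue=[B,F] q_used=0 → run B
t=1: queue=[B,F,H] q_used=1 → run B
t=2: queue=[B,F,H] q_used=2 → run B
t=3: queue=[B,F,H,G] q_used=3 → run B
t=4: queue=[F,H,G] q_used=0 → run F
t=5: queue=[F,H,G] q_used=1 → run F
t=6: queue=[F,H,G] q_used=2 → run F
t=7: queue=[F,H,G] q_used=3 → run F
t=8: queue=[H,G,F] q_used=0 → run H
t=9: queue=[H,G,F] q_used=1 → run H
t=10: queue=[H,G,F] q_used=2 → run H
t=11: queue=[H,G,F] q_used=3 → run H
t=12: queue=[G,F,H] q_used=0 → run G
t=13: queue=[G,F,H] q_used=1 → run G
t=14: queue=[G,F,H] q_used=2 → run G
t=15: queue=[G,F,H] q_used=3 → run G
t=16: queue=[F,H] q_used=0 → run F
t=17: queue=[F,H] q_used=1 → run F
t=18: queue=[F,H] q_used=2 → run F
t=19: queue=[H] q_used=0 → run H
t=20: queue=[H] q_used=1 → run H
t=21: queue=[H] q_used=2 → run H
t=22: (idle)
t=23: (idle)
t=24: (idle)

context switches = 6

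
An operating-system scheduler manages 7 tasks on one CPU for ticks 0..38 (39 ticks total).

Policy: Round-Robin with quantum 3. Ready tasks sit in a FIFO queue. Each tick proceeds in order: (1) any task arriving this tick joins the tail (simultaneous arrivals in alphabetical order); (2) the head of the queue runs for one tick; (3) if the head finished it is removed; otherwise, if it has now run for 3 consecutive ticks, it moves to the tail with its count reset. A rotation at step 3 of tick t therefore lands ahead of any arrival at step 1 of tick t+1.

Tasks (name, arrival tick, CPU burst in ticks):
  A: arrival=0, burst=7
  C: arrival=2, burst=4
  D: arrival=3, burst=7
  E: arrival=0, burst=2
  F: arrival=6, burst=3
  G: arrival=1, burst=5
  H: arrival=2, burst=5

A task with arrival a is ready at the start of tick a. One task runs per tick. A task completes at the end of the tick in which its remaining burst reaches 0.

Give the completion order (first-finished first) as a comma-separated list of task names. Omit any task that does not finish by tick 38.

completion order = E, F, G, C, H, A, D

t=0: queue=[A,E] q_used=0 → run A
t=1: queue=[A,E,G] q_used=1 → run A
t=2: queue=[A,E,G,C,H] q_used=2 → run A
t=3: queue=[E,G,C,H,A,D] q_used=0 → run E
t=4: queue=[E,G,C,H,A,D] q_used=1 → run E
t=5: queue=[G,C,H,A,D] q_used=0 → run G
t=6: queue=[G,C,H,A,D,F] q_used=1 → run G
t=7: queue=[G,C,H,A,D,F] q_used=2 → run G
t=8: queue=[C,H,A,D,F,G] q_used=0 → run C
t=9: queue=[C,H,A,D,F,G] q_used=1 → run C
t=10: queue=[C,H,A,D,F,G] q_used=2 → run C
t=11: queue=[H,A,D,F,G,C] q_used=0 → run H
t=12: queue=[H,A,D,F,G,C] q_used=1 → run H
t=13: queue=[H,A,D,F,G,C] q_used=2 → run H
t=14: queue=[A,D,F,G,C,H] q_used=0 → run A
t=15: queue=[A,D,F,G,C,H] q_used=1 → run A
t=16: queue=[A,D,F,G,C,H] q_used=2 → run A
t=17: queue=[D,F,G,C,H,A] q_used=0 → run D
t=18: queue=[D,F,G,C,H,A] q_used=1 → run D
t=19: queue=[D,F,G,C,H,A] q_used=2 → run D
t=20: queue=[F,G,C,H,A,D] q_used=0 → run F
t=21: queue=[F,G,C,H,A,D] q_used=1 → run F
t=22: queue=[F,G,C,H,A,D] q_used=2 → run F
t=23: queue=[G,C,H,A,D] q_used=0 → run G
t=24: queue=[G,C,H,A,D] q_used=1 → run G
t=25: queue=[C,H,A,D] q_used=0 → run C
t=26: queue=[H,A,D] q_used=0 → run H
t=27: queue=[H,A,D] q_used=1 → run H
t=28: queue=[A,D] q_used=0 → run A
t=29: queue=[D] q_used=0 → run D
t=30: queue=[D] q_used=1 → run D
t=31: queue=[D] q_used=2 → run D
t=32: queue=[D] q_used=0 → run D
t=33: (idle)
t=34: (idle)
t=35: (idle)
t=36: (idle)
t=37: (idle)
t=38: (idle)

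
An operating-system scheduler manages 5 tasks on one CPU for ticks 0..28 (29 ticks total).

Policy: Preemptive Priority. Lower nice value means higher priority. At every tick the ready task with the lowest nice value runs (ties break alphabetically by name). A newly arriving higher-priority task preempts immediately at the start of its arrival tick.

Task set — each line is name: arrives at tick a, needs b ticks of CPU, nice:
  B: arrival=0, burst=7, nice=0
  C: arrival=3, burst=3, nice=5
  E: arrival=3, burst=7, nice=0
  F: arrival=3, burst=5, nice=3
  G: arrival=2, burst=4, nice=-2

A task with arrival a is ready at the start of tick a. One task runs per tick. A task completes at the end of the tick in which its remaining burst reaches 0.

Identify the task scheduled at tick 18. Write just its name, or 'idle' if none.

running at tick 18 = F

t=0: ready={B} → run B
t=1: ready={B} → run B
t=2: ready={B,G} → run G
t=3: ready={B,C,E,F,G} → run G
t=4: ready={B,C,E,F,G} → run G
t=5: ready={B,C,E,F,G} → run G
t=6: ready={B,C,E,F} → run B
t=7: ready={B,C,E,F} → run B
t=8: ready={B,C,E,F} → run B
t=9: ready={B,C,E,F} → run B
t=10: ready={B,C,E,F} → run B
t=11: ready={C,E,F} → run E
t=12: ready={C,E,F} → run E
t=13: ready={C,E,F} → run E
t=14: ready={C,E,F} → run E
t=15: ready={C,E,F} → run E
t=16: ready={C,E,F} → run E
t=17: ready={C,E,F} → run E
t=18: ready={C,F} → run F
t=19: ready={C,F} → run F
t=20: ready={C,F} → run F
t=21: ready={C,F} → run F
t=22: ready={C,F} → run F
t=23: ready={C} → run C
t=24: ready={C} → run C
t=25: ready={C} → run C
t=26: (idle)
t=27: (idle)
t=28: (idle)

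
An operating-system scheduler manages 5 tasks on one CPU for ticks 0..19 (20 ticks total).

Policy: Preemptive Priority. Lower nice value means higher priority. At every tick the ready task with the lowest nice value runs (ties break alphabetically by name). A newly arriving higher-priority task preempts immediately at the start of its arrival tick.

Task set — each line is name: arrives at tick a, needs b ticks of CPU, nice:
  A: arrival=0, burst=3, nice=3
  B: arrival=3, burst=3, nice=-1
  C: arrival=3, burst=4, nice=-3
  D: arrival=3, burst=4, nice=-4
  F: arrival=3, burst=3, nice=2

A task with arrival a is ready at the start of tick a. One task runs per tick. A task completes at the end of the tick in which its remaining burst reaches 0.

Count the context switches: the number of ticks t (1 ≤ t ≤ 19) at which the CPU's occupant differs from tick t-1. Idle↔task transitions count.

context switches = 5

t=0: ready={A} → run A
t=1: ready={A} → run A
t=2: ready={A} → run A
t=3: ready={B,C,D,F} → run D
t=4: ready={B,C,D,F} → run D
t=5: ready={B,C,D,F} → run D
t=6: ready={B,C,D,F} → run D
t=7: ready={B,C,F} → run C
t=8: ready={B,C,F} → run C
t=9: ready={B,C,F} → run C
t=10: ready={B,C,F} → run C
t=11: ready={B,F} → run B
t=12: ready={B,F} → run B
t=13: ready={B,F} → run B
t=14: ready={F} → run F
t=15: ready={F} → run F
t=16: ready={F} → run F
t=17: (idle)
t=18: (idle)
t=19: (idle)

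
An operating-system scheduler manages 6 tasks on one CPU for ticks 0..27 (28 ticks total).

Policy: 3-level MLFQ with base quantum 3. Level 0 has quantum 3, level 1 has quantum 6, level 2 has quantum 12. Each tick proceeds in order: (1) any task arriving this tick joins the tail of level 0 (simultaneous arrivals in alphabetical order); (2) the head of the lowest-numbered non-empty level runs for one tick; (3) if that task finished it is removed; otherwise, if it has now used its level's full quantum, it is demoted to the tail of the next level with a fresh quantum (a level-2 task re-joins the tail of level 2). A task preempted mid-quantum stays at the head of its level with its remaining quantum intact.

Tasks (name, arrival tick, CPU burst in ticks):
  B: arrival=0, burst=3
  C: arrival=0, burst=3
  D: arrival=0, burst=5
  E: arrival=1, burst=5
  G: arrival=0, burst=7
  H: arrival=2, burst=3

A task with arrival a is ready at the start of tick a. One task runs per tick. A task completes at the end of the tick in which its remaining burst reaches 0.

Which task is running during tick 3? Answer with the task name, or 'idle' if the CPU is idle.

t=0: L0/L1/L2 = BCDG/-/- → run B
t=1: L0/L1/L2 = BCDGE/-/- → run B
t=2: L0/L1/L2 = BCDGEH/-/- → run B
t=3: L0/L1/L2 = CDGEH/-/- → run C
t=4: L0/L1/L2 = CDGEH/-/- → run C
t=5: L0/L1/L2 = CDGEH/-/- → run C
t=6: L0/L1/L2 = DGEH/-/- → run D
t=7: L0/L1/L2 = DGEH/-/- → run D
t=8: L0/L1/L2 = DGEH/-/- → run D
t=9: L0/L1/L2 = GEH/D/- → run G
t=10: L0/L1/L2 = GEH/D/- → run G
t=11: L0/L1/L2 = GEH/D/- → run G
t=12: L0/L1/L2 = EH/DG/- → run E
t=13: L0/L1/L2 = EH/DG/- → run E
t=14: L0/L1/L2 = EH/DG/- → run E
t=15: L0/L1/L2 = H/DGE/- → run H
t=16: L0/L1/L2 = H/DGE/- → run H
t=17: L0/L1/L2 = H/DGE/- → run H
t=18: L0/L1/L2 = -/DGE/- → run D
t=19: L0/L1/L2 = -/DGE/- → run D
t=20: L0/L1/L2 = -/GE/- → run G
t=21: L0/L1/L2 = -/GE/- → run G
t=22: L0/L1/L2 = -/GE/- → run G
t=23: L0/L1/L2 = -/GE/- → run G
t=24: L0/L1/L2 = -/E/- → run E
t=25: L0/L1/L2 = -/E/- → run E
t=26: (idle)
t=27: (idle)

running at tick 3 = C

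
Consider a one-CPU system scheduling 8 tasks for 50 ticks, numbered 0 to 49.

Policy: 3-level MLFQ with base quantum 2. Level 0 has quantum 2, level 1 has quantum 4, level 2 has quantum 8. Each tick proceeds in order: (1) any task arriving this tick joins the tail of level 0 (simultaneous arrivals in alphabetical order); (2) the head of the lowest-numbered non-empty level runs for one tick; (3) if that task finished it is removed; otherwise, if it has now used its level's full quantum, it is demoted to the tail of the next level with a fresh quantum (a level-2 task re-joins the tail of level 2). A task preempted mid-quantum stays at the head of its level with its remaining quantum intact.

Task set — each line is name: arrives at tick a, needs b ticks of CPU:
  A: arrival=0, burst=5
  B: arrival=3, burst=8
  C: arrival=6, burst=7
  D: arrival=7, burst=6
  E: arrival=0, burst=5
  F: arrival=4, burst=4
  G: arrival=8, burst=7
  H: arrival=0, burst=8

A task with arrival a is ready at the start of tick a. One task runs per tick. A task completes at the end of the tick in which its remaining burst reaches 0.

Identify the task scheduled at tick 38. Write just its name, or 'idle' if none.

running at tick 38 = D

t=0: L0/L1/L2 = AEH/-/- → run A
t=1: L0/L1/L2 = AEH/-/- → run A
t=2: L0/L1/L2 = EH/A/- → run E
t=3: L0/L1/L2 = EHB/A/- → run E
t=4: L0/L1/L2 = HBF/AE/- → run H
t=5: L0/L1/L2 = HBF/AE/- → run H
t=6: L0/L1/L2 = BFC/AEH/- → run B
t=7: L0/L1/L2 = BFCD/AEH/- → run B
t=8: L0/L1/L2 = FCDG/AEHB/- → run F
t=9: L0/L1/L2 = FCDG/AEHB/- → run F
t=10: L0/L1/L2 = CDG/AEHBF/- → run C
t=11: L0/L1/L2 = CDG/AEHBF/- → run C
t=12: L0/L1/L2 = DG/AEHBFC/- → run D
t=13: L0/L1/L2 = DG/AEHBFC/- → run D
t=14: L0/L1/L2 = G/AEHBFCD/- → run G
t=15: L0/L1/L2 = G/AEHBFCD/- → run G
t=16: L0/L1/L2 = -/AEHBFCDG/- → run A
t=17: L0/L1/L2 = -/AEHBFCDG/- → run A
t=18: L0/L1/L2 = -/AEHBFCDG/- → run A
t=19: L0/L1/L2 = -/EHBFCDG/- → run E
t=20: L0/L1/L2 = -/EHBFCDG/- → run E
t=21: L0/L1/L2 = -/EHBFCDG/- → run E
t=22: L0/L1/L2 = -/HBFCDG/- → run H
t=23: L0/L1/L2 = -/HBFCDG/- → run H
t=24: L0/L1/L2 = -/HBFCDG/- → run H
t=25: L0/L1/L2 = -/HBFCDG/- → run H
t=26: L0/L1/L2 = -/BFCDG/H → run B
t=27: L0/L1/L2 = -/BFCDG/H → run B
t=28: L0/L1/L2 = -/BFCDG/H → run B
t=29: L0/L1/L2 = -/BFCDG/H → run B
t=30: L0/L1/L2 = -/FCDG/HB → run F
t=31: L0/L1/L2 = -/FCDG/HB → run F
t=32: L0/L1/L2 = -/CDG/HB → run C
t=33: L0/L1/L2 = -/CDG/HB → run C
t=34: L0/L1/L2 = -/CDG/HB → run C
t=35: L0/L1/L2 = -/CDG/HB → run C
t=36: L0/L1/L2 = -/DG/HBC → run D
t=37: L0/L1/L2 = -/DG/HBC → run D
t=38: L0/L1/L2 = -/DG/HBC → run D
t=39: L0/L1/L2 = -/DG/HBC → run D
t=40: L0/L1/L2 = -/G/HBC → run G
t=41: L0/L1/L2 = -/G/HBC → run G
t=42: L0/L1/L2 = -/G/HBC → run G
t=43: L0/L1/L2 = -/G/HBC → run G
t=44: L0/L1/L2 = -/-/HBCG → run H
t=45: L0/L1/L2 = -/-/HBCG → run H
t=46: L0/L1/L2 = -/-/BCG → run B
t=47: L0/L1/L2 = -/-/BCG → run B
t=48: L0/L1/L2 = -/-/CG → run C
t=49: L0/L1/L2 = -/-/G → run G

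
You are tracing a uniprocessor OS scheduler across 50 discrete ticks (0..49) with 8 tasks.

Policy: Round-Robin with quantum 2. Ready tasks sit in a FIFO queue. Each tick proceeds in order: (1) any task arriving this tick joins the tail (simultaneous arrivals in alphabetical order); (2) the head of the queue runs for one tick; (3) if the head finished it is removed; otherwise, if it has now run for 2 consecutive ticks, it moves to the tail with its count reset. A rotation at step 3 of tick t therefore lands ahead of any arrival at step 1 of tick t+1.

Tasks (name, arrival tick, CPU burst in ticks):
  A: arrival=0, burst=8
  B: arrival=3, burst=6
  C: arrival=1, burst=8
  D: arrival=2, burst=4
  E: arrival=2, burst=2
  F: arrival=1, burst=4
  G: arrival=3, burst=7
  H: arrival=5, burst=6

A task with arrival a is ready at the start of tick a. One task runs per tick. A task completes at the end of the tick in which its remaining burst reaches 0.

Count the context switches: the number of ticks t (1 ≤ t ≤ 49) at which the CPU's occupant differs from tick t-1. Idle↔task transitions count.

t=0: queue=[A] q_used=0 → run A
t=1: queue=[A,C,F] q_used=1 → run A
t=2: queue=[C,F,A,D,E] q_used=0 → run C
t=3: queue=[C,F,A,D,E,B,G] q_used=1 → run C
t=4: queue=[F,A,D,E,B,G,C] q_used=0 → run F
t=5: queue=[F,A,D,E,B,G,C,H] q_used=1 → run F
t=6: queue=[A,D,E,B,G,C,H,F] q_used=0 → run A
t=7: queue=[A,D,E,B,G,C,H,F] q_used=1 → run A
t=8: queue=[D,E,B,G,C,H,F,A] q_used=0 → run D
t=9: queue=[D,E,B,G,C,H,F,A] q_used=1 → run D
t=10: queue=[E,B,G,C,H,F,A,D] q_used=0 → run E
t=11: queue=[E,B,G,C,H,F,A,D] q_used=1 → run E
t=12: queue=[B,G,C,H,F,A,D] q_used=0 → run B
t=13: queue=[B,G,C,H,F,A,D] q_used=1 → run B
t=14: queue=[G,C,H,F,A,D,B] q_used=0 → run G
t=15: queue=[G,C,H,F,A,D,B] q_used=1 → run G
t=16: queue=[C,H,F,A,D,B,G] q_used=0 → run C
t=17: queue=[C,H,F,A,D,B,G] q_used=1 → run C
t=18: queue=[H,F,A,D,B,G,C] q_used=0 → run H
t=19: queue=[H,F,A,D,B,G,C] q_used=1 → run H
t=20: queue=[F,A,D,B,G,C,H] q_used=0 → run F
t=21: queue=[F,A,D,B,G,C,H] q_used=1 → run F
t=22: queue=[A,D,B,G,C,H] q_used=0 → run A
t=23: queue=[A,D,B,G,C,H] q_used=1 → run A
t=24: queue=[D,B,G,C,H,A] q_used=0 → run D
t=25: queue=[D,B,G,C,H,A] q_used=1 → run D
t=26: queue=[B,G,C,H,A] q_used=0 → run B
t=27: queue=[B,G,C,H,A] q_used=1 → run B
t=28: queue=[G,C,H,A,B] q_used=0 → run G
t=29: queue=[G,C,H,A,B] q_used=1 → run G
t=30: queue=[C,H,A,B,G] q_used=0 → run C
t=31: queue=[C,H,A,B,G] q_used=1 → run C
t=32: queue=[H,A,B,G,C] q_used=0 → run H
t=33: queue=[H,A,B,G,C] q_used=1 → run H
t=34: queue=[A,B,G,C,H] q_used=0 → run A
t=35: queue=[A,B,G,C,H] q_used=1 → run A
t=36: queue=[B,G,C,H] q_used=0 → run B
t=37: queue=[B,G,C,H] q_used=1 → run B
t=38: queue=[G,C,H] q_used=0 → run G
t=39: queue=[G,C,H] q_used=1 → run G
t=40: queue=[C,H,G] q_used=0 → run C
t=41: queue=[C,H,G] q_used=1 → run C
t=42: queue=[H,G] q_used=0 → run H
t=43: queue=[H,G] q_used=1 → run H
t=44: queue=[G] q_used=0 → run G
t=45: (idle)
t=46: (idle)
t=47: (idle)
t=48: (idle)
t=49: (idle)

context switches = 23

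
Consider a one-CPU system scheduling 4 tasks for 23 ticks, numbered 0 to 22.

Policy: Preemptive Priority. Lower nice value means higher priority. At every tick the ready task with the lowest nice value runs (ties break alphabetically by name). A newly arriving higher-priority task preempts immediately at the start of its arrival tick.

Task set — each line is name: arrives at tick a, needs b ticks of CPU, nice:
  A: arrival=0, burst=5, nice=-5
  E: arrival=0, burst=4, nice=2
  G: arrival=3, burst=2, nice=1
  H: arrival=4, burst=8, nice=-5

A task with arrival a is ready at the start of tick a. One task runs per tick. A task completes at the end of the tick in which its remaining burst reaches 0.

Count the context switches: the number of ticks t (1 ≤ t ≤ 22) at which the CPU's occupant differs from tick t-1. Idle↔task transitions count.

context switches = 4

t=0: ready={A,E} → run A
t=1: ready={A,E} → run A
t=2: ready={A,E} → run A
t=3: ready={A,E,G} → run A
t=4: ready={A,E,G,H} → run A
t=5: ready={E,G,H} → run H
t=6: ready={E,G,H} → run H
t=7: ready={E,G,H} → run H
t=8: ready={E,G,H} → run H
t=9: ready={E,G,H} → run H
t=10: ready={E,G,H} → run H
t=11: ready={E,G,H} → run H
t=12: ready={E,G,H} → run H
t=13: ready={E,G} → run G
t=14: ready={E,G} → run G
t=15: ready={E} → run E
t=16: ready={E} → run E
t=17: ready={E} → run E
t=18: ready={E} → run E
t=19: (idle)
t=20: (idle)
t=21: (idle)
t=22: (idle)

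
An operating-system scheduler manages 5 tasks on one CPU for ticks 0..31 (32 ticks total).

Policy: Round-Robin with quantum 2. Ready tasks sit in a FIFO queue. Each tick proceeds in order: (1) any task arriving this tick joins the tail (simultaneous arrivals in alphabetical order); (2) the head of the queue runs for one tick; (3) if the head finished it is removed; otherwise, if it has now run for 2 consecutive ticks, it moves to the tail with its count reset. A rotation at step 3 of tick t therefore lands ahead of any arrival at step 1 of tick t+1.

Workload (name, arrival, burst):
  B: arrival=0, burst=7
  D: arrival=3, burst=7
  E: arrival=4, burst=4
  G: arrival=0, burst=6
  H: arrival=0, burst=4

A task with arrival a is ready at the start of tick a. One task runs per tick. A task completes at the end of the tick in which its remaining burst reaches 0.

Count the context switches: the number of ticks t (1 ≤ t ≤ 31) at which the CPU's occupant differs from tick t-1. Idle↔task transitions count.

context switches = 14

t=0: queue=[B,G,H] q_used=0 → run B
t=1: queue=[B,G,H] q_used=1 → run B
t=2: queue=[G,H,B] q_used=0 → run G
t=3: queue=[G,H,B,D] q_used=1 → run G
t=4: queue=[H,B,D,G,E] q_used=0 → run H
t=5: queue=[H,B,D,G,E] q_used=1 → run H
t=6: queue=[B,D,G,E,H] q_used=0 → run B
t=7: queue=[B,D,G,E,H] q_used=1 → run B
t=8: queue=[D,G,E,H,B] q_used=0 → run D
t=9: queue=[D,G,E,H,B] q_used=1 → run D
t=10: queue=[G,E,H,B,D] q_used=0 → run G
t=11: queue=[G,E,H,B,D] q_used=1 → run G
t=12: queue=[E,H,B,D,G] q_used=0 → run E
t=13: queue=[E,H,B,D,G] q_used=1 → run E
t=14: queue=[H,B,D,G,E] q_used=0 → run H
t=15: queue=[H,B,D,G,E] q_used=1 → run H
t=16: queue=[B,D,G,E] q_used=0 → run B
t=17: queue=[B,D,G,E] q_used=1 → run B
t=18: queue=[D,G,E,B] q_used=0 → run D
t=19: queue=[D,G,E,B] q_used=1 → run D
t=20: queue=[G,E,B,D] q_used=0 → run G
t=21: queue=[G,E,B,D] q_used=1 → run G
t=22: queue=[E,B,D] q_used=0 → run E
t=23: queue=[E,B,D] q_used=1 → run E
t=24: queue=[B,D] q_used=0 → run B
t=25: queue=[D] q_used=0 → run D
t=26: queue=[D] q_used=1 → run D
t=27: queue=[D] q_used=0 → run D
t=28: (idle)
t=29: (idle)
t=30: (idle)
t=31: (idle)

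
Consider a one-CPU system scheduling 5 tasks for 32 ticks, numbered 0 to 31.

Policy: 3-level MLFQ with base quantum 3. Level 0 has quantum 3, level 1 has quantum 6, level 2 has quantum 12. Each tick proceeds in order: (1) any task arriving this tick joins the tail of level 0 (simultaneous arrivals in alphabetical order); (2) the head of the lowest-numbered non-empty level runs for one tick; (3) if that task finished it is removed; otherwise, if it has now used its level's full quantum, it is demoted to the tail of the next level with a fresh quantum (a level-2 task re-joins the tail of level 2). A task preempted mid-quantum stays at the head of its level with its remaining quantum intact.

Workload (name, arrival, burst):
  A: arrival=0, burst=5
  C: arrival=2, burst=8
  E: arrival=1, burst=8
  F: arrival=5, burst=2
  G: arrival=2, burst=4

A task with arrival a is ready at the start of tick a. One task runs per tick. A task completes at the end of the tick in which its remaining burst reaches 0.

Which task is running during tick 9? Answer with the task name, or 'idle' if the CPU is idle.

running at tick 9 = G

t=0: L0/L1/L2 = A/-/- → run A
t=1: L0/L1/L2 = AE/-/- → run A
t=2: L0/L1/L2 = AECG/-/- → run A
t=3: L0/L1/L2 = ECG/A/- → run E
t=4: L0/L1/L2 = ECG/A/- → run E
t=5: L0/L1/L2 = ECGF/A/- → run E
t=6: L0/L1/L2 = CGF/AE/- → run C
t=7: L0/L1/L2 = CGF/AE/- → run C
t=8: L0/L1/L2 = CGF/AE/- → run C
t=9: L0/L1/L2 = GF/AEC/- → run G
t=10: L0/L1/L2 = GF/AEC/- → run G
t=11: L0/L1/L2 = GF/AEC/- → run G
t=12: L0/L1/L2 = F/AECG/- → run F
t=13: L0/L1/L2 = F/AECG/- → run F
t=14: L0/L1/L2 = -/AECG/- → run A
t=15: L0/L1/L2 = -/AECG/- → run A
t=16: L0/L1/L2 = -/ECG/- → run E
t=17: L0/L1/L2 = -/ECG/- → run E
t=18: L0/L1/L2 = -/ECG/- → run E
t=19: L0/L1/L2 = -/ECG/- → run E
t=20: L0/L1/L2 = -/ECG/- → run E
t=21: L0/L1/L2 = -/CG/- → run C
t=22: L0/L1/L2 = -/CG/- → run C
t=23: L0/L1/L2 = -/CG/- → run C
t=24: L0/L1/L2 = -/CG/- → run C
t=25: L0/L1/L2 = -/CG/- → run C
t=26: L0/L1/L2 = -/G/- → run G
t=27: (idle)
t=28: (idle)
t=29: (idle)
t=30: (idle)
t=31: (idle)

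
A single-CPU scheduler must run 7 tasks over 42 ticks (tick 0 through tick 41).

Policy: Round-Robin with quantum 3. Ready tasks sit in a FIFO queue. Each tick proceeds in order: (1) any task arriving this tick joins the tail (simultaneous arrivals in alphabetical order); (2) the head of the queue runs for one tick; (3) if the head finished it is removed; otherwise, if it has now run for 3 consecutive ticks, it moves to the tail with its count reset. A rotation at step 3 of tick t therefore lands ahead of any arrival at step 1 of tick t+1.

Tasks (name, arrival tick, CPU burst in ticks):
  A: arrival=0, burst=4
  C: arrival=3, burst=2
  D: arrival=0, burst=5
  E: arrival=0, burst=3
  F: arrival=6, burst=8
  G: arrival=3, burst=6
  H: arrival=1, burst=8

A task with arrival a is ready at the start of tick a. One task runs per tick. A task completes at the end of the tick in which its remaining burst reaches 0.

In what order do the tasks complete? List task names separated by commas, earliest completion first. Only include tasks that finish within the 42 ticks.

t=0: queue=[A,D,E] q_used=0 → run A
t=1: queue=[A,D,E,H] q_used=1 → run A
t=2: queue=[A,D,E,H] q_used=2 → run A
t=3: queue=[D,E,H,A,C,G] q_used=0 → run D
t=4: queue=[D,E,H,A,C,G] q_used=1 → run D
t=5: queue=[D,E,H,A,C,G] q_used=2 → run D
t=6: queue=[E,H,A,C,G,D,F] q_used=0 → run E
t=7: queue=[E,H,A,C,G,D,F] q_used=1 → run E
t=8: queue=[E,H,A,C,G,D,F] q_used=2 → run E
t=9: queue=[H,A,C,G,D,F] q_used=0 → run H
t=10: queue=[H,A,C,G,D,F] q_used=1 → run H
t=11: queue=[H,A,C,G,D,F] q_used=2 → run H
t=12: queue=[A,C,G,D,F,H] q_used=0 → run A
t=13: queue=[C,G,D,F,H] q_used=0 → run C
t=14: queue=[C,G,D,F,H] q_used=1 → run C
t=15: queue=[G,D,F,H] q_used=0 → run G
t=16: queue=[G,D,F,H] q_used=1 → run G
t=17: queue=[G,D,F,H] q_used=2 → run G
t=18: queue=[D,F,H,G] q_used=0 → run D
t=19: queue=[D,F,H,G] q_used=1 → run D
t=20: queue=[F,H,G] q_used=0 → run F
t=21: queue=[F,H,G] q_used=1 → run F
t=22: queue=[F,H,G] q_used=2 → run F
t=23: queue=[H,G,F] q_used=0 → run H
t=24: queue=[H,G,F] q_used=1 → run H
t=25: queue=[H,G,F] q_used=2 → run H
t=26: queue=[G,F,H] q_used=0 → run G
t=27: queue=[G,F,H] q_used=1 → run G
t=28: queue=[G,F,H] q_used=2 → run G
t=29: queue=[F,H] q_used=0 → run F
t=30: queue=[F,H] q_used=1 → run F
t=31: queue=[F,H] q_used=2 → run F
t=32: queue=[H,F] q_used=0 → run H
t=33: queue=[H,F] q_used=1 → run H
t=34: queue=[F] q_used=0 → run F
t=35: queue=[F] q_used=1 → run F
t=36: (idle)
t=37: (idle)
t=38: (idle)
t=39: (idle)
t=40: (idle)
t=41: (idle)

completion order = E, A, C, D, G, H, F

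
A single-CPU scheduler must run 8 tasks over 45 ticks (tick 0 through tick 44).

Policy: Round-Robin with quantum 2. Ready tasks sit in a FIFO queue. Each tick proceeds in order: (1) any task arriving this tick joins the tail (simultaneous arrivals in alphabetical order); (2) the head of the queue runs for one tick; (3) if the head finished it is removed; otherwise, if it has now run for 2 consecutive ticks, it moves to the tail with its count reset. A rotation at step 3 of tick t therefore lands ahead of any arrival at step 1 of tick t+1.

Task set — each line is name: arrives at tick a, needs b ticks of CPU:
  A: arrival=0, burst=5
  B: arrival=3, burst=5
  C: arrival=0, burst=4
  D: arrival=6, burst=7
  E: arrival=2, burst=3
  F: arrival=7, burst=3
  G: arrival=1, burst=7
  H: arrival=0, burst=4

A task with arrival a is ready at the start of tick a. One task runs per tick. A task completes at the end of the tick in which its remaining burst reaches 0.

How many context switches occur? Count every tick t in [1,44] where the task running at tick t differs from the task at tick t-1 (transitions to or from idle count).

t=0: queue=[A,C,H] q_used=0 → run A
t=1: queue=[A,C,H,G] q_used=1 → run A
t=2: queue=[C,H,G,A,E] q_used=0 → run C
t=3: queue=[C,H,G,A,E,B] q_used=1 → run C
t=4: queue=[H,G,A,E,B,C] q_used=0 → run H
t=5: queue=[H,G,A,E,B,C] q_used=1 → run H
t=6: queue=[G,A,E,B,C,H,D] q_used=0 → run G
t=7: queue=[G,A,E,B,C,H,D,F] q_used=1 → run G
t=8: queue=[A,E,B,C,H,D,F,G] q_used=0 → run A
t=9: queue=[A,E,B,C,H,D,F,G] q_used=1 → run A
t=10: queue=[E,B,C,H,D,F,G,A] q_used=0 → run E
t=11: queue=[E,B,C,H,D,F,G,A] q_used=1 → run E
t=12: queue=[B,C,H,D,F,G,A,E] q_used=0 → run B
t=13: queue=[B,C,H,D,F,G,A,E] q_used=1 → run B
t=14: queue=[C,H,D,F,G,A,E,B] q_used=0 → run C
t=15: queue=[C,H,D,F,G,A,E,B] q_used=1 → run C
t=16: queue=[H,D,F,G,A,E,B] q_used=0 → run H
t=17: queue=[H,D,F,G,A,E,B] q_used=1 → run H
t=18: queue=[D,F,G,A,E,B] q_used=0 → run D
t=19: queue=[D,F,G,A,E,B] q_used=1 → run D
t=20: queue=[F,G,A,E,B,D] q_used=0 → run F
t=21: queue=[F,G,A,E,B,D] q_used=1 → run F
t=22: queue=[G,A,E,B,D,F] q_used=0 → run G
t=23: queue=[G,A,E,B,D,F] q_used=1 → run G
t=24: queue=[A,E,B,D,F,G] q_used=0 → run A
t=25: queue=[E,B,D,F,G] q_used=0 → run E
t=26: queue=[B,D,F,G] q_used=0 → run B
t=27: queue=[B,D,F,G] q_used=1 → run B
t=28: queue=[D,F,G,B] q_used=0 → run D
t=29: queue=[D,F,G,B] q_used=1 → run D
t=30: queue=[F,G,B,D] q_used=0 → run F
t=31: queue=[G,B,D] q_used=0 → run G
t=32: queue=[G,B,D] q_used=1 → run G
t=33: queue=[B,D,G] q_used=0 → run B
t=34: queue=[D,G] q_used=0 → run D
t=35: queue=[D,G] q_used=1 → run D
t=36: queue=[G,D] q_used=0 → run G
t=37: queue=[D] q_used=0 → run D
t=38: (idle)
t=39: (idle)
t=40: (idle)
t=41: (idle)
t=42: (idle)
t=43: (idle)
t=44: (idle)

context switches = 22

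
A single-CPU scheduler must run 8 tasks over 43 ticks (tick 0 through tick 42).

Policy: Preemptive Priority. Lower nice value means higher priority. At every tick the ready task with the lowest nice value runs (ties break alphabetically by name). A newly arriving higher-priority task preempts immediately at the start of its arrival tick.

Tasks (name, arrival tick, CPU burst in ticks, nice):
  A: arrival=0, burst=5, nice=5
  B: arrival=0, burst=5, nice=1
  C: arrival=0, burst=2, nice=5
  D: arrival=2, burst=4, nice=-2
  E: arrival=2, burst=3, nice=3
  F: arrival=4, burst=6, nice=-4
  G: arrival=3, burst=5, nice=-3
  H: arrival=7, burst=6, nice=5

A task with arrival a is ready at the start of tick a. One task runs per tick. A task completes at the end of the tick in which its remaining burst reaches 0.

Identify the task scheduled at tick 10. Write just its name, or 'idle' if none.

running at tick 10 = G

t=0: ready={A,B,C} → run B
t=1: ready={A,B,C} → run B
t=2: ready={A,B,C,D,E} → run D
t=3: ready={A,B,C,D,E,G} → run G
t=4: ready={A,B,C,D,E,F,G} → run F
t=5: ready={A,B,C,D,E,F,G} → run F
t=6: ready={A,B,C,D,E,F,G} → run F
t=7: ready={A,B,C,D,E,F,G,H} → run F
t=8: ready={A,B,C,D,E,F,G,H} → run F
t=9: ready={A,B,C,D,E,F,G,H} → run F
t=10: ready={A,B,C,D,E,G,H} → run G
t=11: ready={A,B,C,D,E,G,H} → run G
t=12: ready={A,B,C,D,E,G,H} → run G
t=13: ready={A,B,C,D,E,G,H} → run G
t=14: ready={A,B,C,D,E,H} → run D
t=15: ready={A,B,C,D,E,H} → run D
t=16: ready={A,B,C,D,E,H} → run D
t=17: ready={A,B,C,E,H} → run B
t=18: ready={A,B,C,E,H} → run B
t=19: ready={A,B,C,E,H} → run B
t=20: ready={A,C,E,H} → run E
t=21: ready={A,C,E,H} → run E
t=22: ready={A,C,E,H} → run E
t=23: ready={A,C,H} → run A
t=24: ready={A,C,H} → run A
t=25: ready={A,C,H} → run A
t=26: ready={A,C,H} → run A
t=27: ready={A,C,H} → run A
t=28: ready={C,H} → run C
t=29: ready={C,H} → run C
t=30: ready={H} → run H
t=31: ready={H} → run H
t=32: ready={H} → run H
t=33: ready={H} → run H
t=34: ready={H} → run H
t=35: ready={H} → run H
t=36: (idle)
t=37: (idle)
t=38: (idle)
t=39: (idle)
t=40: (idle)
t=41: (idle)
t=42: (idle)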